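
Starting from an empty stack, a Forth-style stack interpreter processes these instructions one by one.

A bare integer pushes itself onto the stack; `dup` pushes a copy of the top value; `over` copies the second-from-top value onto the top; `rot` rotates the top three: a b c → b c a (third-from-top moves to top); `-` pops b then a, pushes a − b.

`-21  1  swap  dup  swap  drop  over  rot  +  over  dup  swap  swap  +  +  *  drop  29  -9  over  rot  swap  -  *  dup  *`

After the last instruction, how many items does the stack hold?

1

-21  -> [-21]
1    -> [-21, 1]
swap -> [1, -21]
dup  -> [1, -21, -21]
swap -> [1, -21, -21]
drop -> [1, -21]
over -> [1, -21, 1]
rot  -> [-21, 1, 1]
+    -> [-21, 2]
over -> [-21, 2, -21]
dup  -> [-21, 2, -21, -21]
swap -> [-21, 2, -21, -21]
swap -> [-21, 2, -21, -21]
+    -> [-21, 2, -42]
+    -> [-21, -40]
*    -> [840]
drop -> []
29   -> [29]
-9   -> [29, -9]
over -> [29, -9, 29]
rot  -> [-9, 29, 29]
swap -> [-9, 29, 29]
-    -> [-9, 0]
*    -> [0]
dup  -> [0, 0]
*    -> [0]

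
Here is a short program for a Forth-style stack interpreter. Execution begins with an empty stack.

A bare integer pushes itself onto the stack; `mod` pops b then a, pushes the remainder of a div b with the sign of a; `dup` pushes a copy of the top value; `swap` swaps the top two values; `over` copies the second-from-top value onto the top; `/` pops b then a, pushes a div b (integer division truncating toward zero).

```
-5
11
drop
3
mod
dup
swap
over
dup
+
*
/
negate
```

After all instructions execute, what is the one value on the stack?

-5     → [-5]
11     → [-5, 11]
drop   → [-5]
3      → [-5, 3]
mod    → [-2]
dup    → [-2, -2]
swap   → [-2, -2]
over   → [-2, -2, -2]
dup    → [-2, -2, -2, -2]
+      → [-2, -2, -4]
*      → [-2, 8]
/      → [0]
negate → [0]

0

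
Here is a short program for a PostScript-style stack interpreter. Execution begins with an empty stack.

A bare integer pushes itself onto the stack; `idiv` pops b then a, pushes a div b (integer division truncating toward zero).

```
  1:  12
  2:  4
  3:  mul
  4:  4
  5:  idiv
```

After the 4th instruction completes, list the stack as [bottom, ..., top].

12  → 12
4   → 12 4
mul → 48
4   → 48 4

[48, 4]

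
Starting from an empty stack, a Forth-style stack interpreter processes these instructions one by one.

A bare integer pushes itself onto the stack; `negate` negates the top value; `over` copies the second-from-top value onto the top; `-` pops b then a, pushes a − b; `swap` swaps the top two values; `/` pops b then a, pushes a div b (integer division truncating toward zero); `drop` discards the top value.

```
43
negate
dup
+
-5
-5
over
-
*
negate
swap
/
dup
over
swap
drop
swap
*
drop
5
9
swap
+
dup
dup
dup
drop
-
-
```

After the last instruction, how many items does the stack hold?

43     → [43]
negate → [-43]
dup    → [-43, -43]
+      → [-86]
-5     → [-86, -5]
-5     → [-86, -5, -5]
over   → [-86, -5, -5, -5]
-      → [-86, -5, 0]
*      → [-86, 0]
negate → [-86, 0]
swap   → [0, -86]
/      → [0]
dup    → [0, 0]
over   → [0, 0, 0]
swap   → [0, 0, 0]
drop   → [0, 0]
swap   → [0, 0]
*      → [0]
drop   → []
5      → [5]
9      → [5, 9]
swap   → [9, 5]
+      → [14]
dup    → [14, 14]
dup    → [14, 14, 14]
dup    → [14, 14, 14, 14]
drop   → [14, 14, 14]
-      → [14, 0]
-      → [14]

1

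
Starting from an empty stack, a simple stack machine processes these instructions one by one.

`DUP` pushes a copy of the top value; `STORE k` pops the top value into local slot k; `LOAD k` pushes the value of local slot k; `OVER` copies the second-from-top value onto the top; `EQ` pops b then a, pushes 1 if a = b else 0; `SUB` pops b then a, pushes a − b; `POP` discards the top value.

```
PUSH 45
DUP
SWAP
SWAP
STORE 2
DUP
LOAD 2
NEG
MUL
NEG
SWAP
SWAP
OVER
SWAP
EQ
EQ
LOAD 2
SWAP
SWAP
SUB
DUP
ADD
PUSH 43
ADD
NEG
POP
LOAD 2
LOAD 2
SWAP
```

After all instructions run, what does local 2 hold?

45

PUSH 45  45
DUP      45 45
SWAP     45 45
SWAP     45 45
STORE 2  45
DUP      45 45
LOAD 2   45 45 45
NEG      45 45 -45
MUL      45 -2025
NEG      45 2025
SWAP     2025 45
SWAP     45 2025
OVER     45 2025 45
SWAP     45 45 2025
EQ       45 0
EQ       0
LOAD 2   0 45
SWAP     45 0
SWAP     0 45
SUB      -45
DUP      -45 -45
ADD      -90
PUSH 43  -90 43
ADD      -47
NEG      47
POP      (empty)
LOAD 2   45
LOAD 2   45 45
SWAP     45 45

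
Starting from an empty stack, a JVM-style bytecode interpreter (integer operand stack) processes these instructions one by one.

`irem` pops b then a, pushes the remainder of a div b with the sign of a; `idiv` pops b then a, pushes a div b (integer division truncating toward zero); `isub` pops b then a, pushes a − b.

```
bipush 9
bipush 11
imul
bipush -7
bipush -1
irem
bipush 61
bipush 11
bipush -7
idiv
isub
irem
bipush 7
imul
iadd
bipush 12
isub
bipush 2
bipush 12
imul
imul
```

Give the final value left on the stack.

bipush 9  -> [9]
bipush 11 -> [9, 11]
imul      -> [99]
bipush -7 -> [99, -7]
bipush -1 -> [99, -7, -1]
irem      -> [99, 0]
bipush 61 -> [99, 0, 61]
bipush 11 -> [99, 0, 61, 11]
bipush -7 -> [99, 0, 61, 11, -7]
idiv      -> [99, 0, 61, -1]
isub      -> [99, 0, 62]
irem      -> [99, 0]
bipush 7  -> [99, 0, 7]
imul      -> [99, 0]
iadd      -> [99]
bipush 12 -> [99, 12]
isub      -> [87]
bipush 2  -> [87, 2]
bipush 12 -> [87, 2, 12]
imul      -> [87, 24]
imul      -> [2088]

2088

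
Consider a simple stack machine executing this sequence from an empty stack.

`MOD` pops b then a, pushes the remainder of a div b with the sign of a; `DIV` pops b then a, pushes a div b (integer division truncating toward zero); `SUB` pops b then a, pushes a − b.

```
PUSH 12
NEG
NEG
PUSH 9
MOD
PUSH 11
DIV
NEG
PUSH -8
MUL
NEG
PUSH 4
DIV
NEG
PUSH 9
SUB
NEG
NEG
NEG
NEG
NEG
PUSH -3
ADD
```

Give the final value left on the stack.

6

PUSH 12 -> [12]
NEG     -> [-12]
NEG     -> [12]
PUSH 9  -> [12, 9]
MOD     -> [3]
PUSH 11 -> [3, 11]
DIV     -> [0]
NEG     -> [0]
PUSH -8 -> [0, -8]
MUL     -> [0]
NEG     -> [0]
PUSH 4  -> [0, 4]
DIV     -> [0]
NEG     -> [0]
PUSH 9  -> [0, 9]
SUB     -> [-9]
NEG     -> [9]
NEG     -> [-9]
NEG     -> [9]
NEG     -> [-9]
NEG     -> [9]
PUSH -3 -> [9, -3]
ADD     -> [6]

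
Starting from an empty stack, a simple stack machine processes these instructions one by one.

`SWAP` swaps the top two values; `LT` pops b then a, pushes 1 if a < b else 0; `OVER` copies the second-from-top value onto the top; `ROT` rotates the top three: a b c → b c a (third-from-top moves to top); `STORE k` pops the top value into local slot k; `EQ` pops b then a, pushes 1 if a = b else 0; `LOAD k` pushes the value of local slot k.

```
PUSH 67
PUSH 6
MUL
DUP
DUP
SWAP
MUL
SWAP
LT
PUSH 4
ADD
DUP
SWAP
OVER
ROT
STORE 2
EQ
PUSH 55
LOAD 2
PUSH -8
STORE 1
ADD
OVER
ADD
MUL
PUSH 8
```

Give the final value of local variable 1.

-8

PUSH 67 → 67
PUSH 6  → 67 6
MUL     → 402
DUP     → 402 402
DUP     → 402 402 402
SWAP    → 402 402 402
MUL     → 402 161604
SWAP    → 161604 402
LT      → 0
PUSH 4  → 0 4
ADD     → 4
DUP     → 4 4
SWAP    → 4 4
OVER    → 4 4 4
ROT     → 4 4 4
STORE 2 → 4 4
EQ      → 1
PUSH 55 → 1 55
LOAD 2  → 1 55 4
PUSH -8 → 1 55 4 -8
STORE 1 → 1 55 4
ADD     → 1 59
OVER    → 1 59 1
ADD     → 1 60
MUL     → 60
PUSH 8  → 60 8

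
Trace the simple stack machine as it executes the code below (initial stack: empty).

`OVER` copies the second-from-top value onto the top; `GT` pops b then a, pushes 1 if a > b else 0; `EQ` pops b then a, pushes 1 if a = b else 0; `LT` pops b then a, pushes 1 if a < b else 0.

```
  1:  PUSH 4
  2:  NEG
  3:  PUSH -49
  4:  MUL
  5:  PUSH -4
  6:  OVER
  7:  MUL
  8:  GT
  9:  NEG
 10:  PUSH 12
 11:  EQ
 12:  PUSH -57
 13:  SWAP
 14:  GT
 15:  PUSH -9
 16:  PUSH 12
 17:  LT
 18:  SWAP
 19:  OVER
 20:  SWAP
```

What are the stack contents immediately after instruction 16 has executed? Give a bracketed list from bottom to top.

PUSH 4   → 4
NEG      → -4
PUSH -49 → -4 -49
MUL      → 196
PUSH -4  → 196 -4
OVER     → 196 -4 196
MUL      → 196 -784
GT       → 1
NEG      → -1
PUSH 12  → -1 12
EQ       → 0
PUSH -57 → 0 -57
SWAP     → -57 0
GT       → 0
PUSH -9  → 0 -9
PUSH 12  → 0 -9 12

[0, -9, 12]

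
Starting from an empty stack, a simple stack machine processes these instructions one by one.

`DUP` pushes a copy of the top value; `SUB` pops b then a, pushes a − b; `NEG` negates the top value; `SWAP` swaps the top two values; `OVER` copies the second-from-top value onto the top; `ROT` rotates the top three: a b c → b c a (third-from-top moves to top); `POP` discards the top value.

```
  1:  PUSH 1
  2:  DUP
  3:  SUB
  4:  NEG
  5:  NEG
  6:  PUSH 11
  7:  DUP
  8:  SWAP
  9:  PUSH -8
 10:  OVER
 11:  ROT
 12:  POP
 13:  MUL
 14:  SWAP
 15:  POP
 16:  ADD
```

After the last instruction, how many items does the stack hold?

1

PUSH 1  : [1]
DUP     : [1, 1]
SUB     : [0]
NEG     : [0]
NEG     : [0]
PUSH 11 : [0, 11]
DUP     : [0, 11, 11]
SWAP    : [0, 11, 11]
PUSH -8 : [0, 11, 11, -8]
OVER    : [0, 11, 11, -8, 11]
ROT     : [0, 11, -8, 11, 11]
POP     : [0, 11, -8, 11]
MUL     : [0, 11, -88]
SWAP    : [0, -88, 11]
POP     : [0, -88]
ADD     : [-88]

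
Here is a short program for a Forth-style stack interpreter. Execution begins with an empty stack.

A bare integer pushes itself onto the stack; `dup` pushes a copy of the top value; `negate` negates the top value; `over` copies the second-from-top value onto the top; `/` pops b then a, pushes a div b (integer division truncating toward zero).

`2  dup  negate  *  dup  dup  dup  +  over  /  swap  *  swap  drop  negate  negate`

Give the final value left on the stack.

2       2
dup     2 2
negate  2 -2
*       -4
dup     -4 -4
dup     -4 -4 -4
dup     -4 -4 -4 -4
+       -4 -4 -8
over    -4 -4 -8 -4
/       -4 -4 2
swap    -4 2 -4
*       -4 -8
swap    -8 -4
drop    -8
negate  8
negate  -8

-8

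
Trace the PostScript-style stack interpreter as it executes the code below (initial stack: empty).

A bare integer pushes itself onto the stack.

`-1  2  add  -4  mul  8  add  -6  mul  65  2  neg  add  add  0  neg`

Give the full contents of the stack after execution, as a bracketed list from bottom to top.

[39, 0]

-1   -1
2    -1 2
add  1
-4   1 -4
mul  -4
8    -4 8
add  4
-6   4 -6
mul  -24
65   -24 65
2    -24 65 2
neg  -24 65 -2
add  -24 63
add  39
0    39 0
neg  39 0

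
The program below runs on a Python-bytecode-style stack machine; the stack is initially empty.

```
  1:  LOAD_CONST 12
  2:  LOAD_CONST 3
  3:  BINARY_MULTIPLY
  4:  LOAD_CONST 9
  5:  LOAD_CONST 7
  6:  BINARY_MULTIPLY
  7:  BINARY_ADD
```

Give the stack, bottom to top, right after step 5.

[36, 9, 7]

LOAD_CONST 12   : 12
LOAD_CONST 3    : 12 3
BINARY_MULTIPLY : 36
LOAD_CONST 9    : 36 9
LOAD_CONST 7    : 36 9 7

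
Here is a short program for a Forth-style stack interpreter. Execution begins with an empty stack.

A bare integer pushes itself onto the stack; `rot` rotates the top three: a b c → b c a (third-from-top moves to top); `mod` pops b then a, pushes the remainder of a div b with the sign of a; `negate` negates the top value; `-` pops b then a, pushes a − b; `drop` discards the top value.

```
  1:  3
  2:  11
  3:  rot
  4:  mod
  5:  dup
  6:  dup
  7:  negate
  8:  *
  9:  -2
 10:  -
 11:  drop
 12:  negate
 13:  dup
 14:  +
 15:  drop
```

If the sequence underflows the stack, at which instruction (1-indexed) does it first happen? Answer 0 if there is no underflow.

3  -> 3
11 -> 3 11
rot  — needs 3 operands, stack has 2 → underflow

3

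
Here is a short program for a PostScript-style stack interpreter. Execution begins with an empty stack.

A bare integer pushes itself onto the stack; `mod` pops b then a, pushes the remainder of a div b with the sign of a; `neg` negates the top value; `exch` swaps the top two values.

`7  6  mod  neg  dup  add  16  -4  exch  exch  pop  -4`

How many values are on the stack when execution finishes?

3

7    : 7
6    : 7 6
mod  : 1
neg  : -1
dup  : -1 -1
add  : -2
16   : -2 16
-4   : -2 16 -4
exch : -2 -4 16
exch : -2 16 -4
pop  : -2 16
-4   : -2 16 -4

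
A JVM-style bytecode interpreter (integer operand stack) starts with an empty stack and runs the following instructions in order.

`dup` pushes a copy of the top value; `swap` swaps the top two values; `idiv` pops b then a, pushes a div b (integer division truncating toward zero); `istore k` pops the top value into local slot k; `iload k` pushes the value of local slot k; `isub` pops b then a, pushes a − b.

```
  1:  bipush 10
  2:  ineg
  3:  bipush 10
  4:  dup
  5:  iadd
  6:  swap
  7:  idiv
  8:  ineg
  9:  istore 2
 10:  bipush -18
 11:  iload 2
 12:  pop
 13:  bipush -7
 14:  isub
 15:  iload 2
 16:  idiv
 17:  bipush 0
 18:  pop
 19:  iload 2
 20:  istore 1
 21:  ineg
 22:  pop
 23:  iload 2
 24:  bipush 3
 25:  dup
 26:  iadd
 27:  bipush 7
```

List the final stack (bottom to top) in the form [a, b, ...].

bipush 10  → 10
ineg       → -10
bipush 10  → -10 10
dup        → -10 10 10
iadd       → -10 20
swap       → 20 -10
idiv       → -2
ineg       → 2
istore 2   → (empty)
bipush -18 → -18
iload 2    → -18 2
pop        → -18
bipush -7  → -18 -7
isub       → -11
iload 2    → -11 2
idiv       → -5
bipush 0   → -5 0
pop        → -5
iload 2    → -5 2
istore 1   → -5
ineg       → 5
pop        → (empty)
iload 2    → 2
bipush 3   → 2 3
dup        → 2 3 3
iadd       → 2 6
bipush 7   → 2 6 7

[2, 6, 7]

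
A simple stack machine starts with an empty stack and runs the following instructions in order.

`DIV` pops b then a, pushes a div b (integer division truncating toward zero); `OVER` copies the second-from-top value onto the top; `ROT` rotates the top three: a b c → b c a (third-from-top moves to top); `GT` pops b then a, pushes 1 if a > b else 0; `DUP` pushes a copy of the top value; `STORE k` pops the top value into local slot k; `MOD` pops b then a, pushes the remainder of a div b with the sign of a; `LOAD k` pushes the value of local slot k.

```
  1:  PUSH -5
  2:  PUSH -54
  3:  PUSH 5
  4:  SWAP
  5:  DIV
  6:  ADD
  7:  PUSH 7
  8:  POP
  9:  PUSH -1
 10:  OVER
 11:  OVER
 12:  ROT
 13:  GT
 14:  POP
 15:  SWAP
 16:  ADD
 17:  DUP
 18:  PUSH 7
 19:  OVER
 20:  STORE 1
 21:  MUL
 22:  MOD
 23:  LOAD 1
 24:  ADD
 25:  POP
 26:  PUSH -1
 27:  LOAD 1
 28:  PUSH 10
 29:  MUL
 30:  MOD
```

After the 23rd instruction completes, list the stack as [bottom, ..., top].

PUSH -5  -> -5
PUSH -54 -> -5 -54
PUSH 5   -> -5 -54 5
SWAP     -> -5 5 -54
DIV      -> -5 0
ADD      -> -5
PUSH 7   -> -5 7
POP      -> -5
PUSH -1  -> -5 -1
OVER     -> -5 -1 -5
OVER     -> -5 -1 -5 -1
ROT      -> -5 -5 -1 -1
GT       -> -5 -5 0
POP      -> -5 -5
SWAP     -> -5 -5
ADD      -> -10
DUP      -> -10 -10
PUSH 7   -> -10 -10 7
OVER     -> -10 -10 7 -10
STORE 1  -> -10 -10 7
MUL      -> -10 -70
MOD      -> -10
LOAD 1   -> -10 -10

[-10, -10]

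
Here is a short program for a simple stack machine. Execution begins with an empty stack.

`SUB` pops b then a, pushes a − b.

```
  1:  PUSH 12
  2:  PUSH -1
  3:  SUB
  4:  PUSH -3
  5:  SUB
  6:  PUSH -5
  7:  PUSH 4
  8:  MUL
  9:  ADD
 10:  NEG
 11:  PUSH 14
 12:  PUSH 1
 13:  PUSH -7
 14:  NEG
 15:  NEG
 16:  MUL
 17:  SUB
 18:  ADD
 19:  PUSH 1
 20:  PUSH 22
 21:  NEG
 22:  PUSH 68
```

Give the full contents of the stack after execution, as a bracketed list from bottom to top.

PUSH 12 : [12]
PUSH -1 : [12, -1]
SUB     : [13]
PUSH -3 : [13, -3]
SUB     : [16]
PUSH -5 : [16, -5]
PUSH 4  : [16, -5, 4]
MUL     : [16, -20]
ADD     : [-4]
NEG     : [4]
PUSH 14 : [4, 14]
PUSH 1  : [4, 14, 1]
PUSH -7 : [4, 14, 1, -7]
NEG     : [4, 14, 1, 7]
NEG     : [4, 14, 1, -7]
MUL     : [4, 14, -7]
SUB     : [4, 21]
ADD     : [25]
PUSH 1  : [25, 1]
PUSH 22 : [25, 1, 22]
NEG     : [25, 1, -22]
PUSH 68 : [25, 1, -22, 68]

[25, 1, -22, 68]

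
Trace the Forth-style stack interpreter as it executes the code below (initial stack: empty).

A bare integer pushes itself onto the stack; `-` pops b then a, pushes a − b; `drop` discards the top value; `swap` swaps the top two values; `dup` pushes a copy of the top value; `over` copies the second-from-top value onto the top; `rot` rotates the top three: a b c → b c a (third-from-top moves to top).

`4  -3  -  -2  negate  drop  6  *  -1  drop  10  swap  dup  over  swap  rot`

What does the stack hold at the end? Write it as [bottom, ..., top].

[10, 42, 42, 42]

4      : 4
-3     : 4 -3
-      : 7
-2     : 7 -2
negate : 7 2
drop   : 7
6      : 7 6
*      : 42
-1     : 42 -1
drop   : 42
10     : 42 10
swap   : 10 42
dup    : 10 42 42
over   : 10 42 42 42
swap   : 10 42 42 42
rot    : 10 42 42 42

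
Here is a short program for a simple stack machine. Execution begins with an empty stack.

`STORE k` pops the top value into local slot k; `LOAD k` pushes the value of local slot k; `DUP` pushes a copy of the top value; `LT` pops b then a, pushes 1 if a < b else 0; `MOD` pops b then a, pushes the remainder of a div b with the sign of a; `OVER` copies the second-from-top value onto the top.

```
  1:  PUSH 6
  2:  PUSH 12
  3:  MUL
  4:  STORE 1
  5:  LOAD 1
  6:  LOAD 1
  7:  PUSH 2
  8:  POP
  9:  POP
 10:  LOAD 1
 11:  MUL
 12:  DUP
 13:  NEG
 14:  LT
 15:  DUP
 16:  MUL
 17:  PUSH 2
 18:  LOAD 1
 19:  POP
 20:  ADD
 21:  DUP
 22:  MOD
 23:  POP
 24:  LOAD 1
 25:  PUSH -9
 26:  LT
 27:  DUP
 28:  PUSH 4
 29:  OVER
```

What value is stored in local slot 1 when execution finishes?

72

PUSH 6  -> 6
PUSH 12 -> 6 12
MUL     -> 72
STORE 1 -> (empty)
LOAD 1  -> 72
LOAD 1  -> 72 72
PUSH 2  -> 72 72 2
POP     -> 72 72
POP     -> 72
LOAD 1  -> 72 72
MUL     -> 5184
DUP     -> 5184 5184
NEG     -> 5184 -5184
LT      -> 0
DUP     -> 0 0
MUL     -> 0
PUSH 2  -> 0 2
LOAD 1  -> 0 2 72
POP     -> 0 2
ADD     -> 2
DUP     -> 2 2
MOD     -> 0
POP     -> (empty)
LOAD 1  -> 72
PUSH -9 -> 72 -9
LT      -> 0
DUP     -> 0 0
PUSH 4  -> 0 0 4
OVER    -> 0 0 4 0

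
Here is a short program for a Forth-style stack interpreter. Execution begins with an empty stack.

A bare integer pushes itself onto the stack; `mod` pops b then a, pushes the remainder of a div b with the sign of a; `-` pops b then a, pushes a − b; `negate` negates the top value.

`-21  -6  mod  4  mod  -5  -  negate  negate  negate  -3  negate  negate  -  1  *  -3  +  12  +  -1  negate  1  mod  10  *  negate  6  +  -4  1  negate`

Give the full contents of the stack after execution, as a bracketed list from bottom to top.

-21    -> -21
-6     -> -21 -6
mod    -> -3
4      -> -3 4
mod    -> -3
-5     -> -3 -5
-      -> 2
negate -> -2
negate -> 2
negate -> -2
-3     -> -2 -3
negate -> -2 3
negate -> -2 -3
-      -> 1
1      -> 1 1
*      -> 1
-3     -> 1 -3
+      -> -2
12     -> -2 12
+      -> 10
-1     -> 10 -1
negate -> 10 1
1      -> 10 1 1
mod    -> 10 0
10     -> 10 0 10
*      -> 10 0
negate -> 10 0
6      -> 10 0 6
+      -> 10 6
-4     -> 10 6 -4
1      -> 10 6 -4 1
negate -> 10 6 -4 -1

[10, 6, -4, -1]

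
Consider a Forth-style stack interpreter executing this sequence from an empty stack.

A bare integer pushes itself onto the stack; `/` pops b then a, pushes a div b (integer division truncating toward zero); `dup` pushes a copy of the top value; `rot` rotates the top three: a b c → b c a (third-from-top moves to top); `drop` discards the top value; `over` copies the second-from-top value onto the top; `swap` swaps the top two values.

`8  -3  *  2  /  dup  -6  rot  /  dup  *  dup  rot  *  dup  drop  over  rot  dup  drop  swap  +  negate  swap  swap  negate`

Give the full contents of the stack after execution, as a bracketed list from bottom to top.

[0, 0]

8      → [8]
-3     → [8, -3]
*      → [-24]
2      → [-24, 2]
/      → [-12]
dup    → [-12, -12]
-6     → [-12, -12, -6]
rot    → [-12, -6, -12]
/      → [-12, 0]
dup    → [-12, 0, 0]
*      → [-12, 0]
dup    → [-12, 0, 0]
rot    → [0, 0, -12]
*      → [0, 0]
dup    → [0, 0, 0]
drop   → [0, 0]
over   → [0, 0, 0]
rot    → [0, 0, 0]
dup    → [0, 0, 0, 0]
drop   → [0, 0, 0]
swap   → [0, 0, 0]
+      → [0, 0]
negate → [0, 0]
swap   → [0, 0]
swap   → [0, 0]
negate → [0, 0]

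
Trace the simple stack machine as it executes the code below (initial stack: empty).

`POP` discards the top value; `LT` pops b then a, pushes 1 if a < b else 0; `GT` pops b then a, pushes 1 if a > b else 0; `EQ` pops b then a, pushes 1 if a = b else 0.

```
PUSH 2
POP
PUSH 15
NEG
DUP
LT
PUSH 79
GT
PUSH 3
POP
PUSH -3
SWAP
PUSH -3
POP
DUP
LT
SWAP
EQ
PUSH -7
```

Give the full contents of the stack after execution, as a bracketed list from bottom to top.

[0, -7]

PUSH 2   2
POP      (empty)
PUSH 15  15
NEG      -15
DUP      -15 -15
LT       0
PUSH 79  0 79
GT       0
PUSH 3   0 3
POP      0
PUSH -3  0 -3
SWAP     -3 0
PUSH -3  -3 0 -3
POP      -3 0
DUP      -3 0 0
LT       -3 0
SWAP     0 -3
EQ       0
PUSH -7  0 -7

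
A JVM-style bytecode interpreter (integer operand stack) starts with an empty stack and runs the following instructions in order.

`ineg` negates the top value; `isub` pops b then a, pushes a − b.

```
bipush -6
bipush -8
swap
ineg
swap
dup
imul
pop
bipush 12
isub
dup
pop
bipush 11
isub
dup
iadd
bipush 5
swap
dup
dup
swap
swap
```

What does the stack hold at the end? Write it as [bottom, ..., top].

bipush -6 : -6
bipush -8 : -6 -8
swap      : -8 -6
ineg      : -8 6
swap      : 6 -8
dup       : 6 -8 -8
imul      : 6 64
pop       : 6
bipush 12 : 6 12
isub      : -6
dup       : -6 -6
pop       : -6
bipush 11 : -6 11
isub      : -17
dup       : -17 -17
iadd      : -34
bipush 5  : -34 5
swap      : 5 -34
dup       : 5 -34 -34
dup       : 5 -34 -34 -34
swap      : 5 -34 -34 -34
swap      : 5 -34 -34 -34

[5, -34, -34, -34]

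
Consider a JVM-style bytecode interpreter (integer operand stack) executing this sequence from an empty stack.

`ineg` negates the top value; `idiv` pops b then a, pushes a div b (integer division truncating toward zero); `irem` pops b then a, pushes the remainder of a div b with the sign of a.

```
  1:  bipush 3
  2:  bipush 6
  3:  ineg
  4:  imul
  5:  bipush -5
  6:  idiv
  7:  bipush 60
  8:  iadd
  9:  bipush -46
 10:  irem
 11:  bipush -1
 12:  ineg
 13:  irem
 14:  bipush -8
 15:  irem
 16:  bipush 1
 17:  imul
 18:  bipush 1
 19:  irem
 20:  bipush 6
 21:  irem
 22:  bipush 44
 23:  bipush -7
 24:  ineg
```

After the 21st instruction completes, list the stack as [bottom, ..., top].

[0]

bipush 3   -> [3]
bipush 6   -> [3, 6]
ineg       -> [3, -6]
imul       -> [-18]
bipush -5  -> [-18, -5]
idiv       -> [3]
bipush 60  -> [3, 60]
iadd       -> [63]
bipush -46 -> [63, -46]
irem       -> [17]
bipush -1  -> [17, -1]
ineg       -> [17, 1]
irem       -> [0]
bipush -8  -> [0, -8]
irem       -> [0]
bipush 1   -> [0, 1]
imul       -> [0]
bipush 1   -> [0, 1]
irem       -> [0]
bipush 6   -> [0, 6]
irem       -> [0]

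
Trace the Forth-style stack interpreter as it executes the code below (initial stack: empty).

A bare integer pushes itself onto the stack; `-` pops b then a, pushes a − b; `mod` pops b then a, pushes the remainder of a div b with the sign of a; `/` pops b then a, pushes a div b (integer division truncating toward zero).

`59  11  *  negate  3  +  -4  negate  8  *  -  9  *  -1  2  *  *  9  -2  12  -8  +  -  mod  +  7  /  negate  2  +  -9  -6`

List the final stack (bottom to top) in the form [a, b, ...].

59      59
11      59 11
*       649
negate  -649
3       -649 3
+       -646
-4      -646 -4
negate  -646 4
8       -646 4 8
*       -646 32
-       -678
9       -678 9
*       -6102
-1      -6102 -1
2       -6102 -1 2
*       -6102 -2
*       12204
9       12204 9
-2      12204 9 -2
12      12204 9 -2 12
-8      12204 9 -2 12 -8
+       12204 9 -2 4
-       12204 9 -6
mod     12204 3
+       12207
7       12207 7
/       1743
negate  -1743
2       -1743 2
+       -1741
-9      -1741 -9
-6      -1741 -9 -6

[-1741, -9, -6]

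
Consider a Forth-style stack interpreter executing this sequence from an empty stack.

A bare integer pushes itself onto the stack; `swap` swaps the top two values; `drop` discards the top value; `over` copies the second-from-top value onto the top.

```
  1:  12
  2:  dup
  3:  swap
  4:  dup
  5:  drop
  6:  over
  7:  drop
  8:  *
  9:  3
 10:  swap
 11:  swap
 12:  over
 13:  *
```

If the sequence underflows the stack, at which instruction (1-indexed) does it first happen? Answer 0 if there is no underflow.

0

12   → 12
dup  → 12 12
swap → 12 12
dup  → 12 12 12
drop → 12 12
over → 12 12 12
drop → 12 12
*    → 144
3    → 144 3
swap → 3 144
swap → 144 3
over → 144 3 144
*    → 144 432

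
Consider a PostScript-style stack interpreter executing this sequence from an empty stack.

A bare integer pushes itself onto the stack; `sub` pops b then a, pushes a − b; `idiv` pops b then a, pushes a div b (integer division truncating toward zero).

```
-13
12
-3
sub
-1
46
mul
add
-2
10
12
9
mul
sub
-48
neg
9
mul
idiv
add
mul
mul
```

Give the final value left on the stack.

-13   -13
12    -13 12
-3    -13 12 -3
sub   -13 15
-1    -13 15 -1
46    -13 15 -1 46
mul   -13 15 -46
add   -13 -31
-2    -13 -31 -2
10    -13 -31 -2 10
12    -13 -31 -2 10 12
9     -13 -31 -2 10 12 9
mul   -13 -31 -2 10 108
sub   -13 -31 -2 -98
-48   -13 -31 -2 -98 -48
neg   -13 -31 -2 -98 48
9     -13 -31 -2 -98 48 9
mul   -13 -31 -2 -98 432
idiv  -13 -31 -2 0
add   -13 -31 -2
mul   -13 62
mul   -806

-806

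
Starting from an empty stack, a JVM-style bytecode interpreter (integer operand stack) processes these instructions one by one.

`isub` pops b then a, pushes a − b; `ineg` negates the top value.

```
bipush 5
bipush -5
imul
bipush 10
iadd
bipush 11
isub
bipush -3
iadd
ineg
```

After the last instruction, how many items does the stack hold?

bipush 5   5
bipush -5  5 -5
imul       -25
bipush 10  -25 10
iadd       -15
bipush 11  -15 11
isub       -26
bipush -3  -26 -3
iadd       -29
ineg       29

1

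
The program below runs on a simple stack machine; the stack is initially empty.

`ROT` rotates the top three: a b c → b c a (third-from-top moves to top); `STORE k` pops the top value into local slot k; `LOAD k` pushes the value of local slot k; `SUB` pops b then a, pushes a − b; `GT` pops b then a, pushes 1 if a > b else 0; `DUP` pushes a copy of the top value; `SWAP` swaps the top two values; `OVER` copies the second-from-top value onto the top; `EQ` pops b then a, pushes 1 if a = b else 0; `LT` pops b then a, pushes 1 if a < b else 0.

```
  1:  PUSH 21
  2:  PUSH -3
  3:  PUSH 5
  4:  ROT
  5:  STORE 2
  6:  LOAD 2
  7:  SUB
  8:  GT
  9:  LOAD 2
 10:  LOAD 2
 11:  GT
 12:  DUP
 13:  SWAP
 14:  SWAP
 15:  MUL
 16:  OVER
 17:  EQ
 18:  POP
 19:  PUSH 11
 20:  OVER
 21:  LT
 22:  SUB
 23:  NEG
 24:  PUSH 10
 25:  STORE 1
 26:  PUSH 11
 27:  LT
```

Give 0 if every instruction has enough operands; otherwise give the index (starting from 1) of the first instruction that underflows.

0

PUSH 21 → [21]
PUSH -3 → [21, -3]
PUSH 5  → [21, -3, 5]
ROT     → [-3, 5, 21]
STORE 2 → [-3, 5]
LOAD 2  → [-3, 5, 21]
SUB     → [-3, -16]
GT      → [1]
LOAD 2  → [1, 21]
LOAD 2  → [1, 21, 21]
GT      → [1, 0]
DUP     → [1, 0, 0]
SWAP    → [1, 0, 0]
SWAP    → [1, 0, 0]
MUL     → [1, 0]
OVER    → [1, 0, 1]
EQ      → [1, 0]
POP     → [1]
PUSH 11 → [1, 11]
OVER    → [1, 11, 1]
LT      → [1, 0]
SUB     → [1]
NEG     → [-1]
PUSH 10 → [-1, 10]
STORE 1 → [-1]
PUSH 11 → [-1, 11]
LT      → [1]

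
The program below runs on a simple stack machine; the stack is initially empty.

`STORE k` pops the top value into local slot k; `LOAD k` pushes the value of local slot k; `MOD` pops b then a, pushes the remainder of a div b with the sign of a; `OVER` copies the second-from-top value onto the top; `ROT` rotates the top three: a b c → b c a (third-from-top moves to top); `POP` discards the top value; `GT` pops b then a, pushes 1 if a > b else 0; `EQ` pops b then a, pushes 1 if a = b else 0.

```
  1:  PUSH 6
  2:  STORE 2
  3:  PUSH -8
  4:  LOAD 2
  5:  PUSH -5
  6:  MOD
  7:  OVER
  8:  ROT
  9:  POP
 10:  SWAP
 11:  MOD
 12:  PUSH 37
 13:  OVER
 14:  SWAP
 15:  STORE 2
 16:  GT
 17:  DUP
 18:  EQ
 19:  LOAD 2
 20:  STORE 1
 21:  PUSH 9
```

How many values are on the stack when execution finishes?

2

PUSH 6  -> [6]
STORE 2 -> []
PUSH -8 -> [-8]
LOAD 2  -> [-8, 6]
PUSH -5 -> [-8, 6, -5]
MOD     -> [-8, 1]
OVER    -> [-8, 1, -8]
ROT     -> [1, -8, -8]
POP     -> [1, -8]
SWAP    -> [-8, 1]
MOD     -> [0]
PUSH 37 -> [0, 37]
OVER    -> [0, 37, 0]
SWAP    -> [0, 0, 37]
STORE 2 -> [0, 0]
GT      -> [0]
DUP     -> [0, 0]
EQ      -> [1]
LOAD 2  -> [1, 37]
STORE 1 -> [1]
PUSH 9  -> [1, 9]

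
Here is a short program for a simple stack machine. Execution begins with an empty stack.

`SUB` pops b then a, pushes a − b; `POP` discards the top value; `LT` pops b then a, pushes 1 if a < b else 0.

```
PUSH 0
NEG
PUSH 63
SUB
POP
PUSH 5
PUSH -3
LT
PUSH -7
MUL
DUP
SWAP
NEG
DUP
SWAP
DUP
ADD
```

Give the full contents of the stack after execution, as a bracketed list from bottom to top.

[0, 0, 0]

PUSH 0  -> [0]
NEG     -> [0]
PUSH 63 -> [0, 63]
SUB     -> [-63]
POP     -> []
PUSH 5  -> [5]
PUSH -3 -> [5, -3]
LT      -> [0]
PUSH -7 -> [0, -7]
MUL     -> [0]
DUP     -> [0, 0]
SWAP    -> [0, 0]
NEG     -> [0, 0]
DUP     -> [0, 0, 0]
SWAP    -> [0, 0, 0]
DUP     -> [0, 0, 0, 0]
ADD     -> [0, 0, 0]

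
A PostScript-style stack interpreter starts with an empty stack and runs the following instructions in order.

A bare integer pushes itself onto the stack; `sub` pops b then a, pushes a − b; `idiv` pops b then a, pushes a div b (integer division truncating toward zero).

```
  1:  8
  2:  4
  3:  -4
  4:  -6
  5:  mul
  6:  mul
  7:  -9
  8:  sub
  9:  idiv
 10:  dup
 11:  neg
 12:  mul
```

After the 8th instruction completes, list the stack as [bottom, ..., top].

[8, 105]

8   : [8]
4   : [8, 4]
-4  : [8, 4, -4]
-6  : [8, 4, -4, -6]
mul : [8, 4, 24]
mul : [8, 96]
-9  : [8, 96, -9]
sub : [8, 105]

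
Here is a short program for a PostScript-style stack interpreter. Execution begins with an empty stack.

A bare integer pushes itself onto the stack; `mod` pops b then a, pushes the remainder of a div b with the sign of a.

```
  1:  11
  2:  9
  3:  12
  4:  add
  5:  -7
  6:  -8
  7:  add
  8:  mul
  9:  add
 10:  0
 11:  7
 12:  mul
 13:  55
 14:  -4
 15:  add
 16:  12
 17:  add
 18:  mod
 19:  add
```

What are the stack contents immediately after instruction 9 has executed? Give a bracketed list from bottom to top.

11   [11]
9    [11, 9]
12   [11, 9, 12]
add  [11, 21]
-7   [11, 21, -7]
-8   [11, 21, -7, -8]
add  [11, 21, -15]
mul  [11, -315]
add  [-304]

[-304]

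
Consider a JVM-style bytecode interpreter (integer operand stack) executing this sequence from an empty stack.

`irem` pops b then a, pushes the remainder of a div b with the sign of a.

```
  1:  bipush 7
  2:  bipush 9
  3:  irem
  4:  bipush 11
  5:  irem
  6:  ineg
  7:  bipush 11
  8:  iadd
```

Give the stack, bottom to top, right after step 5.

bipush 7  → 7
bipush 9  → 7 9
irem      → 7
bipush 11 → 7 11
irem      → 7

[7]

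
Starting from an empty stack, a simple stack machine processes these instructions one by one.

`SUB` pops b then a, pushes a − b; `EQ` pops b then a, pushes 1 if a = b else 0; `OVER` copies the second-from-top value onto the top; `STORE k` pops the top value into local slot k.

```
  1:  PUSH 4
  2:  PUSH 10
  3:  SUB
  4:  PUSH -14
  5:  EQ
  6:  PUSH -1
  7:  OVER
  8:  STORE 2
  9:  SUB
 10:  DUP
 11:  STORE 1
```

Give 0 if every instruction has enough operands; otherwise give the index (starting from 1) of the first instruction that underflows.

PUSH 4   : 4
PUSH 10  : 4 10
SUB      : -6
PUSH -14 : -6 -14
EQ       : 0
PUSH -1  : 0 -1
OVER     : 0 -1 0
STORE 2  : 0 -1
SUB      : 1
DUP      : 1 1
STORE 1  : 1

0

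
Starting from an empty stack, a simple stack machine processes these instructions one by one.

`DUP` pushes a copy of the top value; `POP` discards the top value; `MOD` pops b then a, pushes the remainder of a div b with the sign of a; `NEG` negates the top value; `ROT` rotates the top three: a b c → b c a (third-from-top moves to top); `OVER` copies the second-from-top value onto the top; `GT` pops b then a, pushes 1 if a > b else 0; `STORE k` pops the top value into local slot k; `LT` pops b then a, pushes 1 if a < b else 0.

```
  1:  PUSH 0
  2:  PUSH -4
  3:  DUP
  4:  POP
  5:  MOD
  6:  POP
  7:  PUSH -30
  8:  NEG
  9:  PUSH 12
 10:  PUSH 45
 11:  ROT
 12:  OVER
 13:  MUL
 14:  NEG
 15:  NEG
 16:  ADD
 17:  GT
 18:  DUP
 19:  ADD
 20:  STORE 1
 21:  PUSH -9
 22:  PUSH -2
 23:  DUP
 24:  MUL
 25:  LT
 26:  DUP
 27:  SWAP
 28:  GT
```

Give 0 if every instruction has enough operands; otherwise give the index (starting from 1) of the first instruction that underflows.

PUSH 0   → [0]
PUSH -4  → [0, -4]
DUP      → [0, -4, -4]
POP      → [0, -4]
MOD      → [0]
POP      → []
PUSH -30 → [-30]
NEG      → [30]
PUSH 12  → [30, 12]
PUSH 45  → [30, 12, 45]
ROT      → [12, 45, 30]
OVER     → [12, 45, 30, 45]
MUL      → [12, 45, 1350]
NEG      → [12, 45, -1350]
NEG      → [12, 45, 1350]
ADD      → [12, 1395]
GT       → [0]
DUP      → [0, 0]
ADD      → [0]
STORE 1  → []
PUSH -9  → [-9]
PUSH -2  → [-9, -2]
DUP      → [-9, -2, -2]
MUL      → [-9, 4]
LT       → [1]
DUP      → [1, 1]
SWAP     → [1, 1]
GT       → [0]

0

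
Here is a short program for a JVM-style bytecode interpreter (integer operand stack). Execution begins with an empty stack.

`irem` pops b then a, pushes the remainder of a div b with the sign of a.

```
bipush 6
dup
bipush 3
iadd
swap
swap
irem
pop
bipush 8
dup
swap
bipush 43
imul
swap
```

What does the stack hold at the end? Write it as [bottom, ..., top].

bipush 6   6
dup        6 6
bipush 3   6 6 3
iadd       6 9
swap       9 6
swap       6 9
irem       6
pop        (empty)
bipush 8   8
dup        8 8
swap       8 8
bipush 43  8 8 43
imul       8 344
swap       344 8

[344, 8]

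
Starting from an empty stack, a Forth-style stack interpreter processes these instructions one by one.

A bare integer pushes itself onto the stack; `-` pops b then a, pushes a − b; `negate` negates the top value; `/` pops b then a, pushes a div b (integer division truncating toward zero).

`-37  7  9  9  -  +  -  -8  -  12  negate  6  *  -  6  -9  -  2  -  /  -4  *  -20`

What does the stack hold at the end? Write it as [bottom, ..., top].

-37    : -37
7      : -37 7
9      : -37 7 9
9      : -37 7 9 9
-      : -37 7 0
+      : -37 7
-      : -44
-8     : -44 -8
-      : -36
12     : -36 12
negate : -36 -12
6      : -36 -12 6
*      : -36 -72
-      : 36
6      : 36 6
-9     : 36 6 -9
-      : 36 15
2      : 36 15 2
-      : 36 13
/      : 2
-4     : 2 -4
*      : -8
-20    : -8 -20

[-8, -20]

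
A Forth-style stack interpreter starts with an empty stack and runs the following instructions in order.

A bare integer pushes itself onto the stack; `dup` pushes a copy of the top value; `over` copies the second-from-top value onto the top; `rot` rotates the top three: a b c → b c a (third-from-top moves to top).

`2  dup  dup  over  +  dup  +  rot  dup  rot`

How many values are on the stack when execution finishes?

2    -> 2
dup  -> 2 2
dup  -> 2 2 2
over -> 2 2 2 2
+    -> 2 2 4
dup  -> 2 2 4 4
+    -> 2 2 8
rot  -> 2 8 2
dup  -> 2 8 2 2
rot  -> 2 2 2 8

4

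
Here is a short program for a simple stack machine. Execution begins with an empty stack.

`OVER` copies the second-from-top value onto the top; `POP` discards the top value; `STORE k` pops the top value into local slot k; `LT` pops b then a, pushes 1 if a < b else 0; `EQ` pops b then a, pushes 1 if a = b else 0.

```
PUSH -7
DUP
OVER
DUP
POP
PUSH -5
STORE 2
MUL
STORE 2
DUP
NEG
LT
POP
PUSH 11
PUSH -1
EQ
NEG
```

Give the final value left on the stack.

PUSH -7 -> -7
DUP     -> -7 -7
OVER    -> -7 -7 -7
DUP     -> -7 -7 -7 -7
POP     -> -7 -7 -7
PUSH -5 -> -7 -7 -7 -5
STORE 2 -> -7 -7 -7
MUL     -> -7 49
STORE 2 -> -7
DUP     -> -7 -7
NEG     -> -7 7
LT      -> 1
POP     -> (empty)
PUSH 11 -> 11
PUSH -1 -> 11 -1
EQ      -> 0
NEG     -> 0

0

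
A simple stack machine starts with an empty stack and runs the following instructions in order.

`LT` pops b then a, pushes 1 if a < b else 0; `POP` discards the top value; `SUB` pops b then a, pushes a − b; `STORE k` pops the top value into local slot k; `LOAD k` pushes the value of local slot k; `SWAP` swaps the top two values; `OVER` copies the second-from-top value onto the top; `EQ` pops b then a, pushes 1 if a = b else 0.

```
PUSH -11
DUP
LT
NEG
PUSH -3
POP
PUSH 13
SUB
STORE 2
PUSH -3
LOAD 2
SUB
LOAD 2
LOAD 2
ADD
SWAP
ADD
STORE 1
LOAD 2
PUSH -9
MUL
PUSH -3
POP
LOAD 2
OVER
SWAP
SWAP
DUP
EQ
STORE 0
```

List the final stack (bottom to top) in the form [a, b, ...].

PUSH -11 → [-11]
DUP      → [-11, -11]
LT       → [0]
NEG      → [0]
PUSH -3  → [0, -3]
POP      → [0]
PUSH 13  → [0, 13]
SUB      → [-13]
STORE 2  → []
PUSH -3  → [-3]
LOAD 2   → [-3, -13]
SUB      → [10]
LOAD 2   → [10, -13]
LOAD 2   → [10, -13, -13]
ADD      → [10, -26]
SWAP     → [-26, 10]
ADD      → [-16]
STORE 1  → []
LOAD 2   → [-13]
PUSH -9  → [-13, -9]
MUL      → [117]
PUSH -3  → [117, -3]
POP      → [117]
LOAD 2   → [117, -13]
OVER     → [117, -13, 117]
SWAP     → [117, 117, -13]
SWAP     → [117, -13, 117]
DUP      → [117, -13, 117, 117]
EQ       → [117, -13, 1]
STORE 0  → [117, -13]

[117, -13]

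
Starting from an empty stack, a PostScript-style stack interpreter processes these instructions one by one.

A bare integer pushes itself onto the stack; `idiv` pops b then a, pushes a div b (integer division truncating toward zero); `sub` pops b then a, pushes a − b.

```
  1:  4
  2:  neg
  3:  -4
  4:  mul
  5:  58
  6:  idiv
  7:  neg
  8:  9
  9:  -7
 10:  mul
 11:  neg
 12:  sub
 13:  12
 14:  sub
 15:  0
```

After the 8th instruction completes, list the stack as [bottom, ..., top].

4     4
neg   -4
-4    -4 -4
mul   16
58    16 58
idiv  0
neg   0
9     0 9

[0, 9]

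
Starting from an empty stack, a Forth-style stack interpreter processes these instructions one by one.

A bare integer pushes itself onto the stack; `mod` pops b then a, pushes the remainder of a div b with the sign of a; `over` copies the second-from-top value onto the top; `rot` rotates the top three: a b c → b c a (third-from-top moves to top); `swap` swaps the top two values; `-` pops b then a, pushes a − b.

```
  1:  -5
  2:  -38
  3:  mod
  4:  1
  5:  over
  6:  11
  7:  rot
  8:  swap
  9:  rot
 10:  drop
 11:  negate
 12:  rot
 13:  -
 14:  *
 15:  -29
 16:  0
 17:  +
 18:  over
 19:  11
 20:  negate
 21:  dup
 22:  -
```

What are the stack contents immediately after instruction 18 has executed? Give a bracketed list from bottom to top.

-5     : -5
-38    : -5 -38
mod    : -5
1      : -5 1
over   : -5 1 -5
11     : -5 1 -5 11
rot    : -5 -5 11 1
swap   : -5 -5 1 11
rot    : -5 1 11 -5
drop   : -5 1 11
negate : -5 1 -11
rot    : 1 -11 -5
-      : 1 -6
*      : -6
-29    : -6 -29
0      : -6 -29 0
+      : -6 -29
over   : -6 -29 -6

[-6, -29, -6]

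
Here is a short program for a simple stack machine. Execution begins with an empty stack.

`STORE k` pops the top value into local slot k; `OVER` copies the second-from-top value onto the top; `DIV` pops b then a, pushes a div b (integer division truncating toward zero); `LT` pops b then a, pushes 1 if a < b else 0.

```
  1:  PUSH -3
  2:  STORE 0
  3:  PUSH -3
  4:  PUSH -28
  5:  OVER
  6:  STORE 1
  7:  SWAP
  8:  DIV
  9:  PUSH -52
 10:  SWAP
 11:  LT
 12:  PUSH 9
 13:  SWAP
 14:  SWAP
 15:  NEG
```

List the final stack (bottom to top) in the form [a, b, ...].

[1, -9]

PUSH -3  -> -3
STORE 0  -> (empty)
PUSH -3  -> -3
PUSH -28 -> -3 -28
OVER     -> -3 -28 -3
STORE 1  -> -3 -28
SWAP     -> -28 -3
DIV      -> 9
PUSH -52 -> 9 -52
SWAP     -> -52 9
LT       -> 1
PUSH 9   -> 1 9
SWAP     -> 9 1
SWAP     -> 1 9
NEG      -> 1 -9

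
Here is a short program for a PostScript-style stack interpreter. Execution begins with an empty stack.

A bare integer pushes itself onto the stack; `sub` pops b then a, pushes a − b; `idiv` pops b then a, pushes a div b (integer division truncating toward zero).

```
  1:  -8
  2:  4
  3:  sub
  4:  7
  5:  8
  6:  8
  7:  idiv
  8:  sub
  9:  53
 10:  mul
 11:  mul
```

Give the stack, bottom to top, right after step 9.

[-12, 6, 53]

-8   -> [-8]
4    -> [-8, 4]
sub  -> [-12]
7    -> [-12, 7]
8    -> [-12, 7, 8]
8    -> [-12, 7, 8, 8]
idiv -> [-12, 7, 1]
sub  -> [-12, 6]
53   -> [-12, 6, 53]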